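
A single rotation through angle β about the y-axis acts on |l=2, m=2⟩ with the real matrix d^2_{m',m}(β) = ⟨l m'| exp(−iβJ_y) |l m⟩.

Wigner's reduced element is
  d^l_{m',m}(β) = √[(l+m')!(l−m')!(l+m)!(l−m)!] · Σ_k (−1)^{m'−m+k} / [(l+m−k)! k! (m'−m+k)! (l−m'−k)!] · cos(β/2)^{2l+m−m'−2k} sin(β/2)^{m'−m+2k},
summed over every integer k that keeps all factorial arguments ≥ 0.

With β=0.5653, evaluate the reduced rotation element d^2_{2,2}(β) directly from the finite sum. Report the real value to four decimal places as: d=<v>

d=0.8505

d^2_{2,2}(β=0.5653) via Wigner's sum:
c=cos(0.5653/2)=0.960320, s=sin(0.5653/2)=0.278901; N=√[24·1·24·1]=24.000000
Admissible k: 0..0 (factorial args all ≥0)
  k=0: (−1)^0·24.0000/(24)·0.9603^4·0.2789^0 = +0.850479
d^2_{2,2}(0.5653) = +0.850479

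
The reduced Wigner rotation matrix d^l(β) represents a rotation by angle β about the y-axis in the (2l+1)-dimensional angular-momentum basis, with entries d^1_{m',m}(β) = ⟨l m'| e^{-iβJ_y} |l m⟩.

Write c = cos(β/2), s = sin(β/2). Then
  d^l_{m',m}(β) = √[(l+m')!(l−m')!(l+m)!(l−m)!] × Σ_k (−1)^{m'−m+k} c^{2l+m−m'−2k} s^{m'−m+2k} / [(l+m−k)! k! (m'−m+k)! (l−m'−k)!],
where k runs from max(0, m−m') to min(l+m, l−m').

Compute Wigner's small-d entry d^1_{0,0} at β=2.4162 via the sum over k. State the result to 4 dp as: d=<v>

d^1_{0,0}(β=2.4162) via Wigner's sum:
Half-angle: c=0.354796, s=0.934944. N=√(1·1·1·1)=1.000000
Admissible k: 0..1 (factorial args all ≥0)
  k=0: (−1)^0·1.0000/(1)·0.3548^2·0.9349^0 = +0.125881
  k=1: (−1)^1·1.0000/(1)·0.3548^0·0.9349^2 = -0.874119
d^1_{0,0}(2.4162) = +0.125881 -0.874119 = -0.748239

d=-0.7482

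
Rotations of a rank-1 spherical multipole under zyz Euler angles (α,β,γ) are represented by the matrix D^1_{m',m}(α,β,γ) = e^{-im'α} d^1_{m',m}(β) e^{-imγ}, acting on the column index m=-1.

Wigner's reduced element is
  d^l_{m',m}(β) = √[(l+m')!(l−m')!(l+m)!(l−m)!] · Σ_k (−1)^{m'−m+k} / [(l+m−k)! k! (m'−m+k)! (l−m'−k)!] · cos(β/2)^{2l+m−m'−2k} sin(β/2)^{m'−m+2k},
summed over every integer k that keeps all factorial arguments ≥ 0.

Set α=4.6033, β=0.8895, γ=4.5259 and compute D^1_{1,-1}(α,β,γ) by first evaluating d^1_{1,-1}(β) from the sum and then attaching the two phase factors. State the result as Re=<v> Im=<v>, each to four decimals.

Re=0.1845 Im=-0.0143

D^1_{1,-1}(4.6033,0.8895,4.5259) = e^{-i·1·4.6033}·d^1_{1,-1}(0.8895)·e^{-i·-1·4.5259}. Compute d first:
With c≡cos(β/2)=0.902718 and s≡sin(β/2)=0.430232, N=[2·1·1·2]^{1/2}=2.000000
k∈{0} keeps every argument non-negative
  k=0: (−1)^2·2.0000/(2)·0.9027^0·0.4302^2 = +0.185100
d^1_{1,-1}(0.8895) = +0.185100
D = (-0.108873+0.994056i)·(+0.185100)·(-0.185410-0.982661i) = +0.184546-0.014312i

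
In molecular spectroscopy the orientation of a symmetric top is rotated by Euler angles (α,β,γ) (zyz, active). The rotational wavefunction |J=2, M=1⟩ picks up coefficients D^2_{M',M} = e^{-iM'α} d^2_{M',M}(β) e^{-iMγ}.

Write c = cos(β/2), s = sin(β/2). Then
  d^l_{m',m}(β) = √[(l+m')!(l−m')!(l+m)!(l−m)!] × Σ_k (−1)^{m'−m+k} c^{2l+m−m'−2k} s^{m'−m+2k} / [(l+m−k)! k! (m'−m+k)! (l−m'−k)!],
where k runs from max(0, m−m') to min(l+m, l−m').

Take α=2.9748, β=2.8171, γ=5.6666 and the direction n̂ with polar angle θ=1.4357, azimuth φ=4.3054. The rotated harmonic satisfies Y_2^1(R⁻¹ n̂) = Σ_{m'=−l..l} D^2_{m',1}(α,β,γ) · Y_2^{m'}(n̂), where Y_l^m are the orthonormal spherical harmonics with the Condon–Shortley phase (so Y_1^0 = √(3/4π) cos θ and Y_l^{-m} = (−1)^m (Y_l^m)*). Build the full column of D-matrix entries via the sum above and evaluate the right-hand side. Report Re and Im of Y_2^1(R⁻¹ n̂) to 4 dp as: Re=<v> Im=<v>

Re=-0.0314 Im=0.0256

Need the full column D^2_{m',1} for m'=−2..2 at α=2.9748, β=2.8171, γ=5.6666.
cos(β/2)=0.161535, sin(β/2)=0.986867
d^2_{-2,1}: single k=3 term ⇒ +0.310509;  D = +0.298157+0.086706i
d^2_{-1,1}: k∈[2..3] ⇒ +0.076238 -0.948493 = -0.872255;  D = +0.785498+0.379238i
d^2_{0,1}: k∈[1..2] ⇒ +0.010189 -0.380294 = -0.370105;  D = -0.301953-0.214014i
d^2_{1,1}: k∈[0..1] ⇒ +0.000681 -0.076238 = -0.075558;  D = +0.053535+0.053319i
d^2_{2,1}: single k=0 term ⇒ -0.008319;  D = -0.004838-0.006768i
Y_2^{m'}(θ=1.4357,φ=4.3054) and Σ D·Y over m':
  (+0.2982+0.0867i)·(-0.2604-0.2757i)  (+0.7855+0.3792i)·(-0.0408+0.0947i)  (-0.3020-0.2140i)·(-0.2982+0.0000i)  (+0.0535+0.0533i)·(+0.0408+0.0947i)  (-0.0048-0.0068i)·(-0.2604+0.2757i)
Y_2^1(R⁻¹ n̂) = -0.031387+0.025601i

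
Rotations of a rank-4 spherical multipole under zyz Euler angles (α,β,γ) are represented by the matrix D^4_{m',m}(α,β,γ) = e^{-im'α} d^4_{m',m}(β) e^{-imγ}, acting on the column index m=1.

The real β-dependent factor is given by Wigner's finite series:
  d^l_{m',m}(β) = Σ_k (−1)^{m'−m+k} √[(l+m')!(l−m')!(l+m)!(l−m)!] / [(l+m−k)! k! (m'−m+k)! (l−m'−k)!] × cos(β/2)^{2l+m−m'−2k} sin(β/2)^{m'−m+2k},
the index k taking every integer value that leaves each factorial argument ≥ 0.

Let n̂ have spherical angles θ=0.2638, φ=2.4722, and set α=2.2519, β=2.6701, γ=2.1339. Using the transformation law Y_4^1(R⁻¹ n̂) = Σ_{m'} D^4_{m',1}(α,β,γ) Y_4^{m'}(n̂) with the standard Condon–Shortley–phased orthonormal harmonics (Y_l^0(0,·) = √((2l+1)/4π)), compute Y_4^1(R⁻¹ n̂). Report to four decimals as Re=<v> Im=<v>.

Re=0.1250 Im=0.1649

Need the full column D^4_{m',1} for m'=−4..4 at α=2.2519, β=2.6701, γ=2.1339.
cos(β/2)=0.233569, sin(β/2)=0.972340
d^4_{-4,1}: single k=5 term ⇒ +0.082876;  D = +0.068841+0.046144i
d^4_{-3,1}: k∈[4..5] ⇒ +0.035193 -0.365940 = -0.330747;  D = +0.029921+0.329391i
d^4_{-2,1}: k∈[3..5] ⇒ +0.009037 -0.234932 +0.814290 = +0.588395;  D = -0.421721+0.410317i
d^4_{-1,1}: k∈[2..5] ⇒ +0.001535 -0.079809 +0.691561 -0.798999 = -0.185712;  D = -0.184421-0.021863i
d^4_{0,1}: k∈[1..4] ⇒ +0.000165 -0.017147 +0.297168 -0.858337 = -0.578151;  D = +0.308625+0.488886i
d^4_{1,1}: k∈[0..3] ⇒ +0.000009 -0.002303 +0.079809 -0.461041 = -0.383525;  D = +0.123040-0.363253i
d^4_{2,1}: k∈[0..2] ⇒ -0.000156 +0.013556 -0.156621 = -0.143222;  D = -0.134315+0.049717i
d^4_{3,1}: k∈[0..1] ⇒ +0.001218 -0.035193 = -0.033974;  D = +0.029224+0.017327i
d^4_{4,1}: single k=0 term ⇒ -0.004782;  D = -0.000695-0.004731i
Y_4^{m'}(θ=0.2638,φ=2.4722) and Σ D·Y over m':
  (+0.0688+0.0461i)·(-0.0018+0.0009i)  (+0.0299+0.3294i)·(+0.0091-0.0194i)  (-0.4217+0.4103i)·(+0.0289+0.1223i)  (-0.1844-0.0219i)·(-0.3291-0.2604i)  (+0.3086+0.4889i)·(+0.5757+0.0000i)  (+0.1230-0.3633i)·(+0.3291-0.2604i)  (-0.1343+0.0497i)·(+0.0289-0.1223i)  (+0.0292+0.0173i)·(-0.0091-0.0194i)  (-0.0007-0.0047i)·(-0.0018-0.0009i)
Y_4^1(R⁻¹ n̂) = +0.124982+0.164900i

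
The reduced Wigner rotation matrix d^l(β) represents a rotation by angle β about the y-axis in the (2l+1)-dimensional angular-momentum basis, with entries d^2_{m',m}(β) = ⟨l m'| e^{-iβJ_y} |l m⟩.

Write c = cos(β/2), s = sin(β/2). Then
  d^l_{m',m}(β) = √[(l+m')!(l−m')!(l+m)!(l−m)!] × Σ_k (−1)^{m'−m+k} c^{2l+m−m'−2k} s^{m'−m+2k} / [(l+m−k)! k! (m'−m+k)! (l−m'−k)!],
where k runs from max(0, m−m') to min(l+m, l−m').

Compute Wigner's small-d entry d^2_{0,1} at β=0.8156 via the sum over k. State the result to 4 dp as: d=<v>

d^2_{0,1}(β=0.8156) via Wigner's sum:
Half-angle: c=0.917996, s=0.396591. N=√(2·2·6·1)=4.898979
Admissible k: 1..2 (factorial args all ≥0)
  k=1: (−1)^0·4.8990/(2)·0.9180^3·0.3966^1 = +0.751519
  k=2: (−1)^1·4.8990/(2)·0.9180^1·0.3966^3 = -0.140263
d^2_{0,1}(0.8156) = +0.751519 -0.140263 = +0.611256

d=0.6113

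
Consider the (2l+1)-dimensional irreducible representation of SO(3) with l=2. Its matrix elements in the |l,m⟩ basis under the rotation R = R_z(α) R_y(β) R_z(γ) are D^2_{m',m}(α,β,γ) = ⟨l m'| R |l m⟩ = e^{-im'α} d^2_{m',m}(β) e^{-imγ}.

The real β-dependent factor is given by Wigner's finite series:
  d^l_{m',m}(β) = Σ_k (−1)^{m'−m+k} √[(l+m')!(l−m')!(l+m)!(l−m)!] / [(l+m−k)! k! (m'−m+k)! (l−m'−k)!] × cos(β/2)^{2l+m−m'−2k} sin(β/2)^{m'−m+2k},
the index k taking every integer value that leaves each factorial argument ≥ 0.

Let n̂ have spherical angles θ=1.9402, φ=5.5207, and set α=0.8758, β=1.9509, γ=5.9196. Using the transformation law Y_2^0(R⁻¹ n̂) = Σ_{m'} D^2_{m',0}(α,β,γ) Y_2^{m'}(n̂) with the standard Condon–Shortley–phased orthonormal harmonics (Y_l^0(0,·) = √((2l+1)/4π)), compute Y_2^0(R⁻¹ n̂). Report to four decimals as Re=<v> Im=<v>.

Need the full column D^2_{m',0} for m'=−2..2 at α=0.8758, β=1.9509, γ=5.9196.
cos(β/2)=0.560796, sin(β/2)=0.827954
d^2_{-2,0}: single k=2 term ⇒ +0.528077;  D = -0.094959+0.519469i
d^2_{-1,0}: k∈[1..2] ⇒ +0.357681 -0.779649 = -0.421969;  D = -0.270221-0.324095i
d^2_{0,0}: k∈[0..2] ⇒ +0.098905 -0.862347 +0.469922 = -0.293520;  D = -0.293520+0.000000i
d^2_{1,0}: k∈[0..1] ⇒ -0.357681 +0.779649 = +0.421969;  D = +0.270221-0.324095i
d^2_{2,0}: single k=0 term ⇒ +0.528077;  D = -0.094959-0.519469i
Y_2^{m'}(θ=1.9402,φ=5.5207) and Σ D·Y over m':
  (-0.0950+0.5195i)·(+0.0154+0.3356i)  (-0.2702-0.3241i)·(-0.1881-0.1797i)  (-0.2935+0.0000i)·(-0.1920+0.0000i)  (+0.2702-0.3241i)·(+0.1881-0.1797i)  (-0.0950-0.5195i)·(+0.0154-0.3356i)
Y_2^0(R⁻¹ n̂) = -0.309990-0.000000i

Re=-0.3100 Im=0.0000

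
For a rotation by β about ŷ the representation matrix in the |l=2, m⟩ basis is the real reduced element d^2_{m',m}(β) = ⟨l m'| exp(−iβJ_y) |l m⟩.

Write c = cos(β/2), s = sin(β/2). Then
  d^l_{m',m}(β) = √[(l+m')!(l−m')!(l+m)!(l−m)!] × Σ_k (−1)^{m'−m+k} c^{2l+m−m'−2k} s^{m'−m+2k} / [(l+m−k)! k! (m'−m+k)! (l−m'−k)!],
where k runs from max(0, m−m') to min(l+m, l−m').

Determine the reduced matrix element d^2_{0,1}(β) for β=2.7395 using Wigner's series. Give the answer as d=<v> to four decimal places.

d^2_{0,1}(β=2.7395) via Wigner's sum:
With c≡cos(β/2)=0.199695 and s≡sin(β/2)=0.979858, N=[2·2·6·1]^{1/2}=4.898979
The bounds max(0,m−m')=1 and min(l+m,l−m')=2 give 2 terms
  k=1: (−1)^0·4.8990/(2)·0.1997^3·0.9799^1 = +0.019113
  k=2: (−1)^1·4.8990/(2)·0.1997^1·0.9799^3 = -0.460184
d^2_{0,1}(2.7395) = +0.019113 -0.460184 = -0.441071

d=-0.4411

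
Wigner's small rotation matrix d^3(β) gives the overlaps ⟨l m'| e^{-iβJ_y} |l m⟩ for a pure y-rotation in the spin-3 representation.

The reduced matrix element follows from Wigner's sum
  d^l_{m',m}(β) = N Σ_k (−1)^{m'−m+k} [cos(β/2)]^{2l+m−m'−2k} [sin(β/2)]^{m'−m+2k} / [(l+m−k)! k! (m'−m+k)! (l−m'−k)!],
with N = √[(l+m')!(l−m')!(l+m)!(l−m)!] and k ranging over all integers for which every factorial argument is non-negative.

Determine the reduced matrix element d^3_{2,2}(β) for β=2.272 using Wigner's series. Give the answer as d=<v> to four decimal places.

d^3_{2,2}(β=2.272) via Wigner's sum:
c=cos(2.272/2)=0.421226, s=sin(2.272/2)=0.906956; N=√[120·1·120·1]=120.000000
The bounds max(0,m−m')=0 and min(l+m,l−m')=1 give 2 terms
  k=0: (−1)^0·120.0000/(120)·0.4212^6·0.9070^0 = +0.005586
  k=1: (−1)^1·120.0000/(24)·0.4212^4·0.9070^2 = -0.129480
d^3_{2,2}(2.272) = +0.005586 -0.129480 = -0.123894

d=-0.1239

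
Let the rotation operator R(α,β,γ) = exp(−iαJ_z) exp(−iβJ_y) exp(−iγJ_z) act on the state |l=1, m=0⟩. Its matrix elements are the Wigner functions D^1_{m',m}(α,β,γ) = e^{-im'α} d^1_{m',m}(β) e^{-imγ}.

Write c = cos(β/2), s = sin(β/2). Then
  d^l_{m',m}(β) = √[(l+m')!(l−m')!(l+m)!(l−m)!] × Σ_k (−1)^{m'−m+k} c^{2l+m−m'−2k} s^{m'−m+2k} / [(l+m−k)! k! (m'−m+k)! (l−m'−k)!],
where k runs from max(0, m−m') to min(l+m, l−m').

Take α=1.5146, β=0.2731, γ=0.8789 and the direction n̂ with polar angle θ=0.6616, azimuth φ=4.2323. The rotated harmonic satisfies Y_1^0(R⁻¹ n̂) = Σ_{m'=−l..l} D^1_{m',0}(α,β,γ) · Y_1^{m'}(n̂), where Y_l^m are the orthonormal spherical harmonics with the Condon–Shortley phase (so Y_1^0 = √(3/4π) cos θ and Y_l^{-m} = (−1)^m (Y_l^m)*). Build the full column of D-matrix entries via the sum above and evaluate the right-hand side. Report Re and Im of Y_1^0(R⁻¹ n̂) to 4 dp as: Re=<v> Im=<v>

Need the full column D^1_{m',0} for m'=−1..1 at α=1.5146, β=0.2731, γ=0.8789.
cos(β/2)=0.990692, sin(β/2)=0.136126
d^1_{-1,0}: single k=1 term ⇒ +0.190719;  D = +0.010712+0.190418i
d^1_{0,0}: k∈[0..1] ⇒ +0.981470 -0.018530 = +0.962939;  D = +0.962939+0.000000i
d^1_{1,0}: single k=0 term ⇒ -0.190719;  D = -0.010712+0.190418i
Y_1^{m'}(θ=0.6616,φ=4.2323) and Σ D·Y over m':
  (+0.0107+0.1904i)·(-0.0980+0.1883i)  (+0.9629+0.0000i)·(+0.3855+0.0000i)  (-0.0107+0.1904i)·(+0.0980+0.1883i)
Y_1^0(R⁻¹ n̂) = +0.297425+0.000000i

Re=0.2974 Im=0.0000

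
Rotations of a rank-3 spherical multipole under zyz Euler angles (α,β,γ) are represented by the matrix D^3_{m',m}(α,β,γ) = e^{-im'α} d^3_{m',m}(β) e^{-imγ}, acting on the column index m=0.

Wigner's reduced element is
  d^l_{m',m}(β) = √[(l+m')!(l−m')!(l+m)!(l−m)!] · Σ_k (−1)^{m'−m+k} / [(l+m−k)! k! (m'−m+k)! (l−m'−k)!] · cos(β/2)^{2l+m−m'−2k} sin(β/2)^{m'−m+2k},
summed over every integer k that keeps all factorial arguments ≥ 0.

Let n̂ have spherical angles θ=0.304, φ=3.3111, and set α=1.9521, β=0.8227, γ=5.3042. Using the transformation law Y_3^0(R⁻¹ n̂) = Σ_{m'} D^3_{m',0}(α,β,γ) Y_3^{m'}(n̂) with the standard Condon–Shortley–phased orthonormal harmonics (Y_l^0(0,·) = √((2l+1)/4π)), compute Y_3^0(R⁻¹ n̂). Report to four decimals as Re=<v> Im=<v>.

Re=-0.1514 Im=0.0000

Need the full column D^3_{m',0} for m'=−3..3 at α=1.9521, β=0.8227, γ=5.3042.
cos(β/2)=0.916582, sin(β/2)=0.399847
d^3_{-3,0}: single k=3 term ⇒ +0.220146;  D = +0.200390-0.091149i
d^3_{-2,0}: k∈[2..3] ⇒ +0.618064 -0.117619 = +0.500445;  D = -0.361840-0.345712i
d^3_{-1,0}: k∈[1..3] ⇒ +0.896068 -0.511573 +0.032451 = +0.416946;  D = -0.155159+0.387001i
d^3_{0,0}: k∈[0..3] ⇒ +0.592963 -1.015583 +0.193268 -0.004087 = -0.233438;  D = -0.233438+0.000000i
d^3_{1,0}: k∈[0..2] ⇒ -0.896068 +0.511573 -0.032451 = -0.416946;  D = +0.155159+0.387001i
d^3_{2,0}: k∈[0..1] ⇒ +0.618064 -0.117619 = +0.500445;  D = -0.361840+0.345712i
d^3_{3,0}: single k=0 term ⇒ -0.220146;  D = -0.200390-0.091149i
Y_3^{m'}(θ=0.304,φ=3.3111) and Σ D·Y over m':
  (+0.2004-0.0911i)·(-0.0098+0.0054i)  (-0.3618-0.3457i)·(+0.0824-0.0291i)  (-0.1552+0.3870i)·(-0.3387+0.0580i)  (-0.2334+0.0000i)·(+0.5526+0.0000i)  (+0.1552+0.3870i)·(+0.3387+0.0580i)  (-0.3618+0.3457i)·(+0.0824+0.0291i)  (-0.2004-0.0911i)·(+0.0098+0.0054i)
Y_3^0(R⁻¹ n̂) = -0.151411+0.000000i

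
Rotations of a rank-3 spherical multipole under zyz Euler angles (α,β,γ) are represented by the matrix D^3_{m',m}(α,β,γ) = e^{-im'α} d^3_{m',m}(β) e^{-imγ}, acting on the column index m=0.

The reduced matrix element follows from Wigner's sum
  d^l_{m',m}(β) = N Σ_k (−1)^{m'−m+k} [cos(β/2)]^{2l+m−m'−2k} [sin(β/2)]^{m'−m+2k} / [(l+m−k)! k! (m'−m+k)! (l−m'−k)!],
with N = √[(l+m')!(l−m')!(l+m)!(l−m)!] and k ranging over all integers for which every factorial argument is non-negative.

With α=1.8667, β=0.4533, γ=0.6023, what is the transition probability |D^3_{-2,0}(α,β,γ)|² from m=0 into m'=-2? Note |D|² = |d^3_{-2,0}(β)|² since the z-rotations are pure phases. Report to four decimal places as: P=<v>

D^3_{-2,0}(1.8667,0.4533,0.6023) = e^{-i·-2·1.8667}·d^3_{-2,0}(0.4533)·e^{-i·0·0.6023}. Compute d first:
With c≡cos(β/2)=0.974425 and s≡sin(β/2)=0.224714, N=[1·120·6·6]^{1/2}=65.726707
k∈{2,3} keeps every argument non-negative
  k=2: (−1)^0·65.7267/(12)·0.9744^4·0.2247^2 = +0.249354
  k=3: (−1)^1·65.7267/(12)·0.9744^2·0.2247^4 = -0.013261
d^3_{-2,0}(0.4533) = +0.249354 -0.013261 = +0.236093
|D^3_{-2,0}|² = |d^3_{-2,0}(β)|² = (+0.236093)² = 0.055740 (the z-rotation phases have unit modulus)

P=0.0557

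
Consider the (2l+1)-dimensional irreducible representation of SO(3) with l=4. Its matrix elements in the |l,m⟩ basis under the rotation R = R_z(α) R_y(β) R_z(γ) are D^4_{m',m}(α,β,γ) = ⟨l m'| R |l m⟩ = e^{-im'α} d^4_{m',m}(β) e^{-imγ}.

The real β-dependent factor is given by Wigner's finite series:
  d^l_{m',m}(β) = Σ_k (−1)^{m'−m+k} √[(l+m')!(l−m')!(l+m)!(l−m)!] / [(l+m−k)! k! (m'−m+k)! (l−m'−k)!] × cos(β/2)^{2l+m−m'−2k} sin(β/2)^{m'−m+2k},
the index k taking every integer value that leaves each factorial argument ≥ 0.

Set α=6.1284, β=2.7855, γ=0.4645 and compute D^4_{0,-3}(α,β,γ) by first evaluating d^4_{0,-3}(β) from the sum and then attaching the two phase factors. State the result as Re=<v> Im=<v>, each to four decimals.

D^4_{0,-3}(6.1284,2.7855,0.4645) = e^{-i·0·6.1284}·d^4_{0,-3}(2.7855)·e^{-i·-3·0.4645}. Compute d first:
Half-angle: c=0.177107, s=0.984192. N=√(24·24·1·5040)=1703.830978
k∈{0,1} keeps every argument non-negative
  k=0: (−1)^3·1703.8310/(144)·0.1771^5·0.9842^3 = -0.001966
  k=1: (−1)^4·1703.8310/(144)·0.1771^3·0.9842^5 = +0.060697
d^4_{0,-3}(2.7855) = -0.001966 +0.060697 = +0.058732
D = (+1.000000+0.000000i)·(+0.058732)·(+0.176369+0.984324i) = +0.010358+0.057811i

Re=0.0104 Im=0.0578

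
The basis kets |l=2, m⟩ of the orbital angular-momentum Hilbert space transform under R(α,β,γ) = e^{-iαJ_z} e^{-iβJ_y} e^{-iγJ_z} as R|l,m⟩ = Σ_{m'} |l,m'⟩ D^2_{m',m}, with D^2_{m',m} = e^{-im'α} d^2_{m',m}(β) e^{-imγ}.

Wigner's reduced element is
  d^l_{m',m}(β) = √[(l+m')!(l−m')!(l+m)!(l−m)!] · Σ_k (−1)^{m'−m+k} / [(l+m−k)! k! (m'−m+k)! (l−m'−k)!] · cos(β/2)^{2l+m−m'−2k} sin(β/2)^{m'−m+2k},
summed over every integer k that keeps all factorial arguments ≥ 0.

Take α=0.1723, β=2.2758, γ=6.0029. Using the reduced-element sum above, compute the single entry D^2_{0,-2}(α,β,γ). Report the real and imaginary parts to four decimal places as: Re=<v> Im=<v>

Re=0.3008 Im=-0.1889

First d^2_{0,-2}(β=2.2758), then the phase factors e^{-i(0)α} and e^{-i(-2)γ}:
With c≡cos(β/2)=0.419502 and s≡sin(β/2)=0.907755, N=[2·2·1·24]^{1/2}=9.797959
k: max(0,(-2)−(0))=0 … min(2+(-2),2−(0))=0
  k=0: (−1)^2·9.7980/(4)·0.4195^2·0.9078^2 = +0.355206
d^2_{0,-2}(2.2758) = +0.355206
Phases: e^{-i·(0)·0.1723}=+1.000000+0.000000i, e^{-i·(-2)·6.0029}=+0.846952-0.531670i ⇒ D=+0.300842-0.188852i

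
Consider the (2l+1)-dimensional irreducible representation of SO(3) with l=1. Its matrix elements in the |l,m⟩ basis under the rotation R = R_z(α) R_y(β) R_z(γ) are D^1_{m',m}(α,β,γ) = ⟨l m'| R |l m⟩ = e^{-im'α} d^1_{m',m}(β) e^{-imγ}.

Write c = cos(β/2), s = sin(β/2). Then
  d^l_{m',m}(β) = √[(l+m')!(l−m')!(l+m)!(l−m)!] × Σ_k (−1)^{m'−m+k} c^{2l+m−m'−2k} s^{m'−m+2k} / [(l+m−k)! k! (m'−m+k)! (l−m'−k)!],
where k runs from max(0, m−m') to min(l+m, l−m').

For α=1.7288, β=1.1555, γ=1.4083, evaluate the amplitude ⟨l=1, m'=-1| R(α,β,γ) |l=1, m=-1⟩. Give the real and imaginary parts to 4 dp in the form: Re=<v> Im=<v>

Re=-0.7017 Im=0.0032

Split into d^1_{-1,-1}(β=1.1555) × two z-phases.
Half-angle: c=0.837694, s=0.546141. N=√(1·2·1·2)=2.000000
k: max(0,(-1)−(-1))=0 … min(1+(-1),1−(-1))=0
  k=0: (−1)^0·2.0000/(2)·0.8377^2·0.5461^0 = +0.701731
d^1_{-1,-1}(1.1555) = +0.701731
Phases: e^{-i·(-1)·1.7288}=-0.157347+0.987543i, e^{-i·(-1)·1.4083}=+0.161782+0.986826i ⇒ D=-0.701723+0.003153i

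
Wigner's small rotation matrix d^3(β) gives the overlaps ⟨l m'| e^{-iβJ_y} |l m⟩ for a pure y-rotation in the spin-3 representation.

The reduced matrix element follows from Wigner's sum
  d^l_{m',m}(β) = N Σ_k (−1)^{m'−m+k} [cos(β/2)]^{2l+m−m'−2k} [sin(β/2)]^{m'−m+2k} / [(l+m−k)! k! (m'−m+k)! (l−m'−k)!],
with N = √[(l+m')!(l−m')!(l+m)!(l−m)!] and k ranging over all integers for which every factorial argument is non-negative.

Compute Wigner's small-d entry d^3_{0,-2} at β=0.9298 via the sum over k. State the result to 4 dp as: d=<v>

d^3_{0,-2}(β=0.9298) via Wigner's sum:
With c≡cos(β/2)=0.893866 and s≡sin(β/2)=0.448333, N=[6·6·1·120]^{1/2}=65.726707
The bounds max(0,m−m')=0 and min(l+m,l−m')=1 give 2 terms
  k=0: (−1)^2·65.7267/(12)·0.8939^4·0.4483^2 = +0.702835
  k=1: (−1)^3·65.7267/(12)·0.8939^2·0.4483^4 = -0.176811
d^3_{0,-2}(0.9298) = +0.702835 -0.176811 = +0.526023

d=0.5260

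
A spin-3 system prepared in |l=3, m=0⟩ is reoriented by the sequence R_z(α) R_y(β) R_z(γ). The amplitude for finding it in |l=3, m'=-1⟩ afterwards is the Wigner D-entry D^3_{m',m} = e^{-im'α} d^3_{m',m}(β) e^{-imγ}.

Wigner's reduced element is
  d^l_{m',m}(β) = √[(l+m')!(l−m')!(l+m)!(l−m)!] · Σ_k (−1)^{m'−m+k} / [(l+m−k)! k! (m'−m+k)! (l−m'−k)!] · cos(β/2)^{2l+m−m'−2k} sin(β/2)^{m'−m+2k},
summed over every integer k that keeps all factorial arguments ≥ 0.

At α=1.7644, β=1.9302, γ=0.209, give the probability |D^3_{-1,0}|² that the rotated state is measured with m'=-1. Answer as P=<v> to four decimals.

P=0.0239

First d^3_{-1,0}(β=1.9302), then the phase factors e^{-i(-1)α} and e^{-i(0)γ}:
c=cos(1.9302/2)=0.569335, s=sin(1.9302/2)=0.822106; N=√[2·24·6·6]=41.569219
The bounds max(0,m−m')=1 and min(l+m,l−m')=3 give 3 terms
  k=1: (−1)^0·41.5692/(12)·0.5693^5·0.8221^1 = +0.170356
  k=2: (−1)^1·41.5692/(4)·0.5693^3·0.8221^3 = -1.065609
  k=3: (−1)^2·41.5692/(12)·0.5693^1·0.8221^5 = +0.740623
d^3_{-1,0}(1.9302) = +0.170356 -1.065609 +0.740623 = -0.154631
|D^3_{-1,0}|² = |d^3_{-1,0}(β)|² = (-0.154631)² = 0.023911 (the z-rotation phases have unit modulus)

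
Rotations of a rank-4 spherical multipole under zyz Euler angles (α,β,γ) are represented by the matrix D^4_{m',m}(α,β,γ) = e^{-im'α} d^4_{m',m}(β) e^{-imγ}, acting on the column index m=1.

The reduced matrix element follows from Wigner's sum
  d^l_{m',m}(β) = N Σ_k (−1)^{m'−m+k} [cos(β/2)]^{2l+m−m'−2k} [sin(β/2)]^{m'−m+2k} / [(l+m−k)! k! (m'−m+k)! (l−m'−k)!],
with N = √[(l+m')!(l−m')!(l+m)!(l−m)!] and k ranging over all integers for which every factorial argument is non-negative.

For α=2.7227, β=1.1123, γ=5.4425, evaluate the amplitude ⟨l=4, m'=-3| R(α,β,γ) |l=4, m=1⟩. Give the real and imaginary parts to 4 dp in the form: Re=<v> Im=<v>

First d^4_{-3,1}(β=1.1123), then the phase factors e^{-i(-3)α} and e^{-i(1)γ}:
c=cos(1.1123/2)=0.849294, s=sin(1.1123/2)=0.527920; N=√[1·5040·120·6]=1904.940944
k: max(0,(1)−(-3))=4 … min(4+(1),4−(-3))=5
  k=4: (−1)^0·1904.9409/(144)·0.8493^4·0.5279^4 = +0.534595
  k=5: (−1)^1·1904.9409/(240)·0.8493^2·0.5279^6 = -0.123936
d^4_{-3,1}(1.1123) = +0.534595 -0.123936 = +0.410659
Phases: e^{-i·(-3)·2.7227}=-0.308978+0.951069i, e^{-i·(1)·5.4425}=+0.666952+0.745100i ⇒ D=-0.375636+0.165946i

Re=-0.3756 Im=0.1659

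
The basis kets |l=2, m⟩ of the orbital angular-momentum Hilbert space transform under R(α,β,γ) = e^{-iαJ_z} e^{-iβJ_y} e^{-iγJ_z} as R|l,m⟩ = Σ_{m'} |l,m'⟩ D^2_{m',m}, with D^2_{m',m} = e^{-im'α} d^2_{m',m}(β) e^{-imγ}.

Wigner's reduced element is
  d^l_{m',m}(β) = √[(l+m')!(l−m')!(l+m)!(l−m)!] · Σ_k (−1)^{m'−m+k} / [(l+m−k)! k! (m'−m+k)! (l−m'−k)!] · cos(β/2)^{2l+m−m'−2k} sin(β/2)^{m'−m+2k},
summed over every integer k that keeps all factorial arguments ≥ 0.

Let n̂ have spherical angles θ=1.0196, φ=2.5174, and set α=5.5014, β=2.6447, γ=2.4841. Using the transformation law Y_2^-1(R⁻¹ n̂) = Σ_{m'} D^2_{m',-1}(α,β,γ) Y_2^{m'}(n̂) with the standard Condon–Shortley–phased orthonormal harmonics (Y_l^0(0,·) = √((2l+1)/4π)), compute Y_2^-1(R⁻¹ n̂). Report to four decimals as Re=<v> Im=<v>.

Need the full column D^2_{m',-1} for m'=−2..2 at α=5.5014, β=2.6447, γ=2.4841.
cos(β/2)=0.245898, sin(β/2)=0.969296
d^2_{-2,-1}: single k=1 term ⇒ +0.028824;  D = +0.017450+0.022942i
d^2_{-1,-1}: k∈[0..1] ⇒ +0.003656 -0.170430 = -0.166773;  D = +0.021871-0.165333i
d^2_{0,-1}: k∈[0..1] ⇒ -0.035302 +0.548529 = +0.513227;  D = -0.406233+0.313651i
d^2_{1,-1}: k∈[0..1] ⇒ +0.170430 -0.882724 = -0.712295;  D = +0.706800+0.088305i
d^2_{2,-1}: single k=0 term ⇒ -0.447872;  D = +0.276264+0.352516i
Y_2^{m'}(θ=1.0196,φ=2.5174) and Σ D·Y over m':
  (+0.0174+0.0229i)·(+0.0888+0.2659i)  (+0.0219-0.1653i)·(-0.2797-0.2014i)  (-0.4062+0.3137i)·(-0.0559+0.0000i)  (+0.7068+0.0883i)·(+0.2797-0.2014i)  (+0.2763+0.3525i)·(+0.0888-0.2659i)
Y_2^-1(R⁻¹ n̂) = +0.312463-0.128840i

Re=0.3125 Im=-0.1288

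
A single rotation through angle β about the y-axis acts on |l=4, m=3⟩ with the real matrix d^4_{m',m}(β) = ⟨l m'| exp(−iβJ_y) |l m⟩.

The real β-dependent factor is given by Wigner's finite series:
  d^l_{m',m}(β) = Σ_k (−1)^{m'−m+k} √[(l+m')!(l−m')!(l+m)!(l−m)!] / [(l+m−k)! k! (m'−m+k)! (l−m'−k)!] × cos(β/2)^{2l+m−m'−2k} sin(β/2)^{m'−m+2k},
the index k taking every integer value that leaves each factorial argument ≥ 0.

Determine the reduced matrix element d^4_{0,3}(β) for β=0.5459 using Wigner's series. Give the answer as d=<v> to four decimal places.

d^4_{0,3}(β=0.5459) via Wigner's sum:
With c≡cos(β/2)=0.962980 and s≡sin(β/2)=0.269573, N=[24·24·5040·1]^{1/2}=1703.830978
The bounds max(0,m−m')=3 and min(l+m,l−m')=4 give 2 terms
  k=3: (−1)^0·1703.8310/(144)·0.9630^5·0.2696^3 = +0.191947
  k=4: (−1)^1·1703.8310/(144)·0.9630^3·0.2696^5 = -0.015042
d^4_{0,3}(0.5459) = +0.191947 -0.015042 = +0.176905

d=0.1769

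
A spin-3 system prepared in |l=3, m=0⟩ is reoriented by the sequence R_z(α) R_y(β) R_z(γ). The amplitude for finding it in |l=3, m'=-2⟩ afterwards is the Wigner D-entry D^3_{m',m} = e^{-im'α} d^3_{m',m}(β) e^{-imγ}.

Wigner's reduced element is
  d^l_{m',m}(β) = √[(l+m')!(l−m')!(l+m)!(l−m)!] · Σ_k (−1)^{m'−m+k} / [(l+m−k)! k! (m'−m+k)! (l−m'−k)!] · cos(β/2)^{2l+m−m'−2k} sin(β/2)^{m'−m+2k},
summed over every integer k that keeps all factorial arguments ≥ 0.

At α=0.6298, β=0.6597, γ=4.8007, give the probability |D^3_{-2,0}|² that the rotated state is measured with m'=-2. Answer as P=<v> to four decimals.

D^3_{-2,0}(0.6298,0.6597,4.8007) = e^{-i·-2·0.6298}·d^3_{-2,0}(0.6597)·e^{-i·0·4.8007}. Compute d first:
Half-angle: c=0.946091, s=0.323901. N=√(1·120·6·6)=65.726707
Admissible k: 2..3 (factorial args all ≥0)
  k=2: (−1)^0·65.7267/(12)·0.9461^4·0.3239^2 = +0.460381
  k=3: (−1)^1·65.7267/(12)·0.9461^2·0.3239^4 = -0.053961
d^3_{-2,0}(0.6597) = +0.460381 -0.053961 = +0.406420
|D^3_{-2,0}|² = |d^3_{-2,0}(β)|² = (+0.406420)² = 0.165177 (the z-rotation phases have unit modulus)

P=0.1652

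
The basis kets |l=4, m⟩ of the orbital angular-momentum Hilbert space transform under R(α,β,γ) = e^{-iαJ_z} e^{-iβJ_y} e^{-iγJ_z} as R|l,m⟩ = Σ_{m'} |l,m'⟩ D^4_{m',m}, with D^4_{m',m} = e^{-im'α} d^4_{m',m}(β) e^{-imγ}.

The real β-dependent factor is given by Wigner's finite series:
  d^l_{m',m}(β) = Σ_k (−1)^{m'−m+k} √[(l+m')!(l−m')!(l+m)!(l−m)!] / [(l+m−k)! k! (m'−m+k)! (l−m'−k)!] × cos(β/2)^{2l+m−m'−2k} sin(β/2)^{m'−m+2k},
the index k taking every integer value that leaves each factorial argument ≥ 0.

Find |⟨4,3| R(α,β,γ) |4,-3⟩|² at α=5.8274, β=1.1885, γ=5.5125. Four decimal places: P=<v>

P=0.0191

Split into d^4_{3,-3}(β=1.1885) × two z-phases.
Half-angle: c=0.828569, s=0.559887. N=√(5040·1·1·5040)=5040.000000
k∈{0,1} keeps every argument non-negative
  k=0: (−1)^6·5040.0000/(720)·0.8286^2·0.5599^6 = +0.148033
  k=1: (−1)^7·5040.0000/(5040)·0.8286^0·0.5599^8 = -0.009656
d^4_{3,-3}(1.1885) = +0.148033 -0.009656 = +0.138377
|D^4_{3,-3}|² = |d^4_{3,-3}(β)|² = (+0.138377)² = 0.019148 (the z-rotation phases have unit modulus)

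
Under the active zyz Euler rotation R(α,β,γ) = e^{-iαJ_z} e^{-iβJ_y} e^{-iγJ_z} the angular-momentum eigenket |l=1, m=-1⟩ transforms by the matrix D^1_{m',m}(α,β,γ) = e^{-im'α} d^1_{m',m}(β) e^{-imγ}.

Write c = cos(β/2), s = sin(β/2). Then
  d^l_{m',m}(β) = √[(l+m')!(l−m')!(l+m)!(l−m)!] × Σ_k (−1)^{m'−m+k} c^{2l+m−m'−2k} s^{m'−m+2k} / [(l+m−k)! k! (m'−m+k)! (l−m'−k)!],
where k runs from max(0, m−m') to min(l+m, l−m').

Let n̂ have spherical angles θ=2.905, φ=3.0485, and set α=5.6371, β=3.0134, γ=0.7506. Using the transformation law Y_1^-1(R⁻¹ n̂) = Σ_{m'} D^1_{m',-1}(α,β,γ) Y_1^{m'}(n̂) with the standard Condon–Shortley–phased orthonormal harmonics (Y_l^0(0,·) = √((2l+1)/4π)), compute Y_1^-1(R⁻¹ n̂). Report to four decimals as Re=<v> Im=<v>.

Need the full column D^1_{m',-1} for m'=−1..1 at α=5.6371, β=3.0134, γ=0.7506.
cos(β/2)=0.064052, sin(β/2)=0.997947
d^1_{-1,-1}: single k=0 term ⇒ +0.004103;  D = +0.004080+0.000428i
d^1_{0,-1}: single k=0 term ⇒ -0.090398;  D = -0.066106-0.061658i
d^1_{1,-1}: single k=0 term ⇒ +0.995897;  D = +0.172522+0.980840i
Y_1^{m'}(θ=2.905,φ=3.0485) and Σ D·Y over m':
  (+0.0041+0.0004i)·(-0.0806-0.0075i)  (-0.0661-0.0617i)·(-0.4750+0.0000i)  (+0.1725+0.9808i)·(+0.0806-0.0075i)
Y_1^-1(R⁻¹ n̂) = +0.052368+0.107009i

Re=0.0524 Im=0.1070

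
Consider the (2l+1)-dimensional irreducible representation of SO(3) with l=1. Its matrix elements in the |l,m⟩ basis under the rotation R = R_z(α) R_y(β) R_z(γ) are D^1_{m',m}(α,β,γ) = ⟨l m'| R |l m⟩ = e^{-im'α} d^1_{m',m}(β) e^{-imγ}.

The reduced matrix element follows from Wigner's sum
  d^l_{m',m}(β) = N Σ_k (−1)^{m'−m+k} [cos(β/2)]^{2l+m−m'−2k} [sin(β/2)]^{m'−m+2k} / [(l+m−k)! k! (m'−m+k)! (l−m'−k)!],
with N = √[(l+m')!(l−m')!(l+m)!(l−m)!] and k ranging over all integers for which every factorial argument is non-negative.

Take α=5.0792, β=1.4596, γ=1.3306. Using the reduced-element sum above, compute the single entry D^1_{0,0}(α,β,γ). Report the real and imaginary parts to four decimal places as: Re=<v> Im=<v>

Re=0.1110 Im=0.0000

First d^1_{0,0}(β=1.4596), then the phase factors e^{-i(0)α} and e^{-i(0)γ}:
With c≡cos(β/2)=0.745308 and s≡sin(β/2)=0.666721, N=[1·1·1·1]^{1/2}=1.000000
The bounds max(0,m−m')=0 and min(l+m,l−m')=1 give 2 terms
  k=0: (−1)^0·1.0000/(1)·0.7453^2·0.6667^0 = +0.555484
  k=1: (−1)^1·1.0000/(1)·0.7453^0·0.6667^2 = -0.444516
d^1_{0,0}(1.4596) = +0.555484 -0.444516 = +0.110967
Attach z-rotation phases: D = e^{-i(0)(5.0792)}·(+0.110967)·e^{-i(0)(1.3306)} = +0.110967+0.000000i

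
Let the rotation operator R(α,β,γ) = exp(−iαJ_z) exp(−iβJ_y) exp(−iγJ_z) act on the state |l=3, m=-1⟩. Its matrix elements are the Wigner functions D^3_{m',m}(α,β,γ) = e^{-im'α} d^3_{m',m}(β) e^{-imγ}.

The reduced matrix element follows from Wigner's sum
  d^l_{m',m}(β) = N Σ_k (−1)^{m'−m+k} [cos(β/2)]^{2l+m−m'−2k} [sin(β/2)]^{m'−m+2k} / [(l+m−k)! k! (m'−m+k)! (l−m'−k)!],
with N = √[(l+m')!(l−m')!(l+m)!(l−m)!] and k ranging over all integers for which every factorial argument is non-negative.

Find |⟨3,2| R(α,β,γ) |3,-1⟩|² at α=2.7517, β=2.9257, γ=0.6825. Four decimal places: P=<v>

P=0.1044

Split into d^3_{2,-1}(β=2.9257) × two z-phases.
c=cos(2.9257/2)=0.107737, s=sin(2.9257/2)=0.994179; N=√[120·1·2·24]=75.894664
k∈{0,1} keeps every argument non-negative
  k=0: (−1)^3·75.8947/(12)·0.1077^3·0.9942^3 = -0.007772
  k=1: (−1)^4·75.8947/(24)·0.1077^1·0.9942^5 = +0.330893
d^3_{2,-1}(2.9257) = -0.007772 +0.330893 = +0.323122
|D^3_{2,-1}|² = |d^3_{2,-1}(β)|² = (+0.323122)² = 0.104408 (the z-rotation phases have unit modulus)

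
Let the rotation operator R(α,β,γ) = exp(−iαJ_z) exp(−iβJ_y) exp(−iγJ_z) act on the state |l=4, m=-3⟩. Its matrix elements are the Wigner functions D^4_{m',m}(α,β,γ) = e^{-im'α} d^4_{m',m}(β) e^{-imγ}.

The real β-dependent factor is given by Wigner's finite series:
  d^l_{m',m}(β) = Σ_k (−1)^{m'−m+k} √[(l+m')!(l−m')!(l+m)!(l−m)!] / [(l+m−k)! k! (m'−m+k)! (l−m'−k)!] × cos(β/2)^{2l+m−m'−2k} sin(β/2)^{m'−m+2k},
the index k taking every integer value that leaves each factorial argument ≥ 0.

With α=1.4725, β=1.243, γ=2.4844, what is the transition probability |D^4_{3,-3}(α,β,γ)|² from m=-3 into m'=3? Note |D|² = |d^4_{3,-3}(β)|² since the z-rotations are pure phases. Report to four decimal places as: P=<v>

D^4_{3,-3}(1.4725,1.243,2.4844) = e^{-i·3·1.4725}·d^4_{3,-3}(1.243)·e^{-i·-3·2.4844}. Compute d first:
Half-angle: c=0.813006, s=0.582255. N=√(5040·1·1·5040)=5040.000000
Admissible k: 0..1 (factorial args all ≥0)
  k=0: (−1)^6·5040.0000/(720)·0.8130^2·0.5823^6 = +0.180288
  k=1: (−1)^7·5040.0000/(5040)·0.8130^0·0.5823^8 = -0.013210
d^4_{3,-3}(1.243) = +0.180288 -0.013210 = +0.167078
|D^4_{3,-3}|² = |d^4_{3,-3}(β)|² = (+0.167078)² = 0.027915 (the z-rotation phases have unit modulus)

P=0.0279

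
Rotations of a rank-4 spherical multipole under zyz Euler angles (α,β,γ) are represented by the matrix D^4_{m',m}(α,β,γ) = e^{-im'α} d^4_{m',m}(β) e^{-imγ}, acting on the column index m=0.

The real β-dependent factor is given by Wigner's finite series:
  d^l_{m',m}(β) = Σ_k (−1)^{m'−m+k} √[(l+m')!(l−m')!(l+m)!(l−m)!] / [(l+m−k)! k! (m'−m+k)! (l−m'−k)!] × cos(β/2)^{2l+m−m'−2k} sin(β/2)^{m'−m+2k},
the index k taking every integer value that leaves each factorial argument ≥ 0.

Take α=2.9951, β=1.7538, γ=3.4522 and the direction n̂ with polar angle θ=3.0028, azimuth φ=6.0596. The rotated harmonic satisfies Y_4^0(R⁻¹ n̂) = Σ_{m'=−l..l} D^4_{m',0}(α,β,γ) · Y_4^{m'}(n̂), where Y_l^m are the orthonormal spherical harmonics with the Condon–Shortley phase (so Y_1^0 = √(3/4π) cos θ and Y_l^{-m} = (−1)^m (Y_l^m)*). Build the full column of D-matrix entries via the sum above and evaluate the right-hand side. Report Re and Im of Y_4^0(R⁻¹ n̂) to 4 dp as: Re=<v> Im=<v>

Need the full column D^4_{m',0} for m'=−4..4 at α=2.9951, β=1.7538, γ=3.4522.
cos(β/2)=0.639537, sin(β/2)=0.768760
d^4_{-4,0}: single k=4 term ⇒ +0.488850;  D = +0.407298-0.270338i
d^4_{-3,0}: k∈[3..4] ⇒ +0.575130 -0.831028 = -0.255898;  D = +0.231581-0.108876i
d^4_{-2,0}: k∈[2..4] ⇒ +0.383617 -1.478144 +0.800936 = -0.293591;  D = -0.281080+0.084792i
d^4_{-1,0}: k∈[1..4] ⇒ +0.150441 -1.304272 +1.884595 -0.453854 = +0.276910;  D = -0.273944+0.040420i
d^4_{0,0}: k∈[0..4] ⇒ +0.027985 -0.646989 +2.103436 -1.350817 +0.121991 = +0.255606;  D = +0.255606+0.000000i
d^4_{1,0}: k∈[0..3] ⇒ -0.150441 +1.304272 -1.884595 +0.453854 = -0.276910;  D = +0.273944+0.040420i
d^4_{2,0}: k∈[0..2] ⇒ +0.383617 -1.478144 +0.800936 = -0.293591;  D = -0.281080-0.084792i
d^4_{3,0}: k∈[0..1] ⇒ -0.575130 +0.831028 = +0.255898;  D = -0.231581-0.108876i
d^4_{4,0}: single k=0 term ⇒ +0.488850;  D = +0.407298+0.270338i
Y_4^{m'}(θ=3.0028,φ=6.0596) and Σ D·Y over m':
  (+0.4073-0.2703i)·(+0.0001+0.0001i)  (+0.2316-0.1089i)·(-0.0026-0.0020i)  (-0.2811+0.0848i)·(+0.0339+0.0162i)  (-0.2739+0.0404i)·(-0.2444-0.0556i)  (+0.2556+0.0000i)·(+0.7667+0.0000i)  (+0.2739+0.0404i)·(+0.2444-0.0556i)  (-0.2811-0.0848i)·(+0.0339-0.0162i)  (-0.2316-0.1089i)·(+0.0026-0.0020i)  (+0.4073+0.2703i)·(+0.0001-0.0001i)
Y_4^0(R⁻¹ n̂) = +0.311058+0.000000i

Re=0.3111 Im=0.0000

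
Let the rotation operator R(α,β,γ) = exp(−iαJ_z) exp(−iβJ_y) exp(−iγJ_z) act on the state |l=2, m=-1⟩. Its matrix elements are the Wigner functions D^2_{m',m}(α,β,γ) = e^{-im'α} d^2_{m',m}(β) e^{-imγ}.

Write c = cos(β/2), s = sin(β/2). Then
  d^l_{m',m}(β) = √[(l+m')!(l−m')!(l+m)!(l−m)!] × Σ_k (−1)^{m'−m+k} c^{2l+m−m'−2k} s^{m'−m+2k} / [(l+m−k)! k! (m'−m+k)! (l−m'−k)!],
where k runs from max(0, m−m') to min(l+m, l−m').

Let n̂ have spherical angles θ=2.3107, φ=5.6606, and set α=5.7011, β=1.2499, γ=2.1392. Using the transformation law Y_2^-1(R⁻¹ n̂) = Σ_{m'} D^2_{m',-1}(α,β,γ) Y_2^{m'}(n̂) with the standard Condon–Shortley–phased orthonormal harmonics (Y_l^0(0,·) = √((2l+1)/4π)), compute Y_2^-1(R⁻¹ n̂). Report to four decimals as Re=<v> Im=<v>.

Need the full column D^2_{m',-1} for m'=−2..2 at α=5.7011, β=1.2499, γ=2.1392.
cos(β/2)=0.810992, sin(β/2)=0.585057
d^2_{-2,-1}: single k=1 term ⇒ +0.624135;  D = +0.350229+0.516608i
d^2_{-1,-1}: k∈[0..1] ⇒ +0.432581 -0.675384 = -0.242803;  D = -0.003322-0.242781i
d^2_{0,-1}: k∈[0..1] ⇒ -0.764406 +0.397820 = -0.366586;  D = +0.197329-0.308944i
d^2_{1,-1}: k∈[0..1] ⇒ +0.675384 -0.117163 = +0.558221;  D = -0.509635+0.227777i
d^2_{2,-1}: single k=0 term ⇒ -0.324818;  D = +0.320577+0.052320i
Y_2^{m'}(θ=2.3107,φ=5.6606) and Σ D·Y over m':
  (+0.3502+0.5166i)·(+0.0674+0.1996i)  (-0.0033-0.2428i)·(-0.3125-0.2243i)  (+0.1973-0.3089i)·(+0.1147+0.0000i)  (-0.5096+0.2278i)·(+0.3125-0.2243i)  (+0.3206+0.0523i)·(+0.0674-0.1996i)
Y_2^-1(R⁻¹ n̂) = -0.186421+0.270941i

Re=-0.1864 Im=0.2709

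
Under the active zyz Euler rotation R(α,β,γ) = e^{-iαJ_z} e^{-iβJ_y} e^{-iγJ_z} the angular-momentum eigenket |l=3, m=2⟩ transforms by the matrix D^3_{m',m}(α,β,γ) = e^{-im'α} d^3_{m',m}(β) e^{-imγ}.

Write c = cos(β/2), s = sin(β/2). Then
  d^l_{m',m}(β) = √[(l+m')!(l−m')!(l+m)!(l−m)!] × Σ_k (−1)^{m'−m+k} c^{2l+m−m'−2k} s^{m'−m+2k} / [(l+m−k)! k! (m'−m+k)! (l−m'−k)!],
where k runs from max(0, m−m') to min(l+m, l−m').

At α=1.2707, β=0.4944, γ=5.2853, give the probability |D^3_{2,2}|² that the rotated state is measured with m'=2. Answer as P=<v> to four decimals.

D^3_{2,2}(1.2707,0.4944,5.2853) = e^{-i·2·1.2707}·d^3_{2,2}(0.4944)·e^{-i·2·5.2853}. Compute d first:
Half-angle: c=0.969601, s=0.244690. N=√(120·1·120·1)=120.000000
k∈{0,1} keeps every argument non-negative
  k=0: (−1)^0·120.0000/(120)·0.9696^6·0.2447^0 = +0.830920
  k=1: (−1)^1·120.0000/(24)·0.9696^4·0.2447^2 = -0.264591
d^3_{2,2}(0.4944) = +0.830920 -0.264591 = +0.566329
|D^3_{2,2}|² = |d^3_{2,2}(β)|² = (+0.566329)² = 0.320728 (the z-rotation phases have unit modulus)

P=0.3207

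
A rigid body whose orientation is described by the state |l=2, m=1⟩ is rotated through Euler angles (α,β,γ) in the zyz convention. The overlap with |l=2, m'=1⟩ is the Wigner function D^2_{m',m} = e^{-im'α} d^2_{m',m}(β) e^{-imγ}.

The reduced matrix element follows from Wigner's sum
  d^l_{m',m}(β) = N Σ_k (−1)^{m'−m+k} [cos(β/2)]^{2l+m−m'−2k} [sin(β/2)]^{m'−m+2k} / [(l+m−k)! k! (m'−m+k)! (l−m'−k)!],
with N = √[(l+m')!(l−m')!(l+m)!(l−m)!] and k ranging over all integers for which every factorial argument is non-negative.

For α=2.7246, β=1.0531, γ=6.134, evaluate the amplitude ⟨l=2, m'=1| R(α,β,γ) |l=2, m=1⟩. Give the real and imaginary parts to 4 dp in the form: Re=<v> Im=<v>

First d^2_{1,1}(β=1.0531), then the phase factors e^{-i(1)α} and e^{-i(1)γ}:
With c≡cos(β/2)=0.864546 and s≡sin(β/2)=0.502554, N=[6·1·6·1]^{1/2}=6.000000
The bounds max(0,m−m')=0 and min(l+m,l−m')=1 give 2 terms
  k=0: (−1)^0·6.0000/(6)·0.8645^4·0.5026^0 = +0.558666
  k=1: (−1)^1·6.0000/(2)·0.8645^2·0.5026^2 = -0.566321
d^2_{1,1}(1.0531) = +0.558666 -0.566321 = -0.007654
Attach z-rotation phases: D = e^{-i(1)(2.7246)}·(-0.007654)·e^{-i(1)(6.134)} = +0.006460+0.004106i

Re=0.0065 Im=0.0041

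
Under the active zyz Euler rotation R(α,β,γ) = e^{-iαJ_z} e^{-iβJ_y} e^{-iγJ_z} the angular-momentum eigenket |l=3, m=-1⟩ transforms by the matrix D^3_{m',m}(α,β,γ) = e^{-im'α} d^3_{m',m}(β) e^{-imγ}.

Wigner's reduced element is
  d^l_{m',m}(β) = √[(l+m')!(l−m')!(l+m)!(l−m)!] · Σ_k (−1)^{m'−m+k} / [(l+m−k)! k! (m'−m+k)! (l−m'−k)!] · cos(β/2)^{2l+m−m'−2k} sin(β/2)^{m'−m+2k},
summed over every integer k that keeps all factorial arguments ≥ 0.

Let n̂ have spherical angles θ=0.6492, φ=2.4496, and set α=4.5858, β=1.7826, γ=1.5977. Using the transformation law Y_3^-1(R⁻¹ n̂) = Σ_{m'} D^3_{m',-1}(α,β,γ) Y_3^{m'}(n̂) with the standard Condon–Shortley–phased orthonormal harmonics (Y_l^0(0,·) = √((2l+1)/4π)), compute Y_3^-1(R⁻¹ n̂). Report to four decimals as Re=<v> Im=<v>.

Need the full column D^3_{m',-1} for m'=−3..3 at α=4.5858, β=1.7826, γ=1.5977.
cos(β/2)=0.628401, sin(β/2)=0.777889
d^3_{-3,-1}: single k=2 term ⇒ +0.365451;  D = -0.342935+0.126295i
d^3_{-2,-1}: k∈[1..2] ⇒ +0.241048 -0.738745 = -0.497697;  D = +0.111658+0.485011i
d^3_{-1,-1}: k∈[0..2] ⇒ +0.061578 -0.754873 +0.867554 = +0.174259;  D = +0.173394-0.017342i
d^3_{0,-1}: k∈[0..2] ⇒ -0.264055 +1.213882 -0.620036 = +0.329792;  D = -0.008872+0.329672i
d^3_{1,-1}: k∈[0..2] ⇒ +0.566155 -1.156739 +0.221568 = -0.369016;  D = +0.364678+0.056419i
d^3_{2,-1}: k∈[0..1] ⇒ -0.738745 +0.566013 = -0.172733;  D = -0.047749+0.166002i
d^3_{3,-1}: single k=0 term ⇒ +0.560004;  D = +0.514332+0.221512i
Y_3^{m'}(θ=0.6492,φ=2.4496) and Σ D·Y over m':
  (-0.3429+0.1263i)·(+0.0446-0.0807i)  (+0.1117+0.4850i)·(+0.0553+0.2924i)  (+0.1734-0.0173i)·(-0.3268-0.2708i)  (-0.0089+0.3297i)·(+0.0513+0.0000i)  (+0.3647+0.0564i)·(+0.3268-0.2708i)  (-0.0477+0.1660i)·(+0.0553-0.2924i)  (+0.5143+0.2215i)·(-0.0446-0.0807i)
Y_3^-1(R⁻¹ n̂) = -0.027273-0.040210i

Re=-0.0273 Im=-0.0402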